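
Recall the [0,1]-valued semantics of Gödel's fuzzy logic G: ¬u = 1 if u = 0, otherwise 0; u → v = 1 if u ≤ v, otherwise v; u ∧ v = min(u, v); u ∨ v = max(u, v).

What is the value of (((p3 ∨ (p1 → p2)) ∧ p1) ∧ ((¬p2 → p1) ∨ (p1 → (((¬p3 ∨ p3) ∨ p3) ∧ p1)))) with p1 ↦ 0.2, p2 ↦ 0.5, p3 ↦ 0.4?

0.20

(p1 → p2): 0.2 ≤ 0.5, so result = 1
(p3 ∨ (p1 → p2)) = max(0.4, 1) = 1
((p3 ∨ (p1 → p2)) ∧ p1) = min(1, 0.2) = 0.2
¬p2: Gödel ¬ of 0.5 = 0 (operand ≠ 0)
(¬p2 → p1): 0 ≤ 0.2, so result = 1
¬p3: Gödel ¬ of 0.4 = 0 (operand ≠ 0)
(¬p3 ∨ p3) = max(0, 0.4) = 0.4
((¬p3 ∨ p3) ∨ p3) = max(0.4, 0.4) = 0.4
(((¬p3 ∨ p3) ∨ p3) ∧ p1) = min(0.4, 0.2) = 0.2
(p1 → (((¬p3 ∨ p3) ∨ p3) ∧ p1)): 0.2 ≤ 0.2, so result = 1
((¬p2 → p1) ∨ (p1 → (((¬p3 ∨ p3) ∨ p3) ∧ p1))) = max(1, 1) = 1
(((p3 ∨ (p1 → p2)) ∧ p1) ∧ ((¬p2 → p1) ∨ (p1 → (((¬p3 ∨ p3) ∨ p3) ∧ p1)))) = min(0.2, 1) = 0.2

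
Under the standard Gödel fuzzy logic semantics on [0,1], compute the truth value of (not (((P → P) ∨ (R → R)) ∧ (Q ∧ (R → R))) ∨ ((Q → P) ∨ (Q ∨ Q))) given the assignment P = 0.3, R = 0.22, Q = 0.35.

(P → P): 0.3 ≤ 0.3, so result = 1
(R → R): 0.22 ≤ 0.22, so result = 1
((P → P) ∨ (R → R)) = max(1, 1) = 1
(R → R): 0.22 ≤ 0.22, so result = 1
(Q ∧ (R → R)) = min(0.35, 1) = 0.35
(((P → P) ∨ (R → R)) ∧ (Q ∧ (R → R))) = min(1, 0.35) = 0.35
not (((P → P) ∨ (R → R)) ∧ (Q ∧ (R → R))): Gödel ¬ of 0.35 = 0 (operand ≠ 0)
(Q → P): 0.35 > 0.3, so result = 0.3
(Q ∨ Q) = max(0.35, 0.35) = 0.35
((Q → P) ∨ (Q ∨ Q)) = max(0.3, 0.35) = 0.35
(not (((P → P) ∨ (R → R)) ∧ (Q ∧ (R → R))) ∨ ((Q → P) ∨ (Q ∨ Q))) = max(0, 0.35) = 0.35

0.35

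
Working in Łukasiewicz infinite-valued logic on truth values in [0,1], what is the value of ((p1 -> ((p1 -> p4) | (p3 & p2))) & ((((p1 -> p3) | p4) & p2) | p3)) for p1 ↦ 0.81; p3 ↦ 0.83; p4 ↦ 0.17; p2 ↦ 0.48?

0.67

(p1 -> p4): min(1, 1 − 0.81 + 0.17) = 0.36
(p3 & p2) = min(0.83, 0.48) = 0.48
((p1 -> p4) | (p3 & p2)) = max(0.36, 0.48) = 0.48
(p1 -> ((p1 -> p4) | (p3 & p2))): min(1, 1 − 0.81 + 0.48) = 0.67
(p1 -> p3): min(1, 1 − 0.81 + 0.83) = 1
((p1 -> p3) | p4) = max(1, 0.17) = 1
(((p1 -> p3) | p4) & p2) = min(1, 0.48) = 0.48
((((p1 -> p3) | p4) & p2) | p3) = max(0.48, 0.83) = 0.83
((p1 -> ((p1 -> p4) | (p3 & p2))) & ((((p1 -> p3) | p4) & p2) | p3)) = min(0.67, 0.83) = 0.67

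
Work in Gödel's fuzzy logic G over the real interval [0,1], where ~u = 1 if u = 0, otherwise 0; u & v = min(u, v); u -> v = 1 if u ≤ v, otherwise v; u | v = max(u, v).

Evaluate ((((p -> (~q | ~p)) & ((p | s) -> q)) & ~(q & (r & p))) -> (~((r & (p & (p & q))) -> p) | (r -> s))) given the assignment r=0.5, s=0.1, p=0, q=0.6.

0.10

~q: Gödel ¬ of 0.6 = 0 (operand ≠ 0)
~p: Gödel ¬ of 0 = 1 (operand is 0)
(~q | ~p) = max(0, 1) = 1
(p -> (~q | ~p)): 0 ≤ 1, so result = 1
(p | s) = max(0, 0.1) = 0.1
((p | s) -> q): 0.1 ≤ 0.6, so result = 1
((p -> (~q | ~p)) & ((p | s) -> q)) = min(1, 1) = 1
(r & p) = min(0.5, 0) = 0
(q & (r & p)) = min(0.6, 0) = 0
~(q & (r & p)): Gödel ¬ of 0 = 1 (operand is 0)
(((p -> (~q | ~p)) & ((p | s) -> q)) & ~(q & (r & p))) = min(1, 1) = 1
(p & q) = min(0, 0.6) = 0
(p & (p & q)) = min(0, 0) = 0
(r & (p & (p & q))) = min(0.5, 0) = 0
((r & (p & (p & q))) -> p): 0 ≤ 0, so result = 1
~((r & (p & (p & q))) -> p): Gödel ¬ of 1 = 0 (operand ≠ 0)
(r -> s): 0.5 > 0.1, so result = 0.1
(~((r & (p & (p & q))) -> p) | (r -> s)) = max(0, 0.1) = 0.1
((((p -> (~q | ~p)) & ((p | s) -> q)) & ~(q & (r & p))) -> (~((r & (p & (p & q))) -> p) | (r -> s))): 1 > 0.1, so result = 0.1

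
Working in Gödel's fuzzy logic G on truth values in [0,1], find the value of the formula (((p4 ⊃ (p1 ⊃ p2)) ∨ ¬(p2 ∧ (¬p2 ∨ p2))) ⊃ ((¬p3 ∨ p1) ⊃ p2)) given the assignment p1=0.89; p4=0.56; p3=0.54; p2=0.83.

(p1 ⊃ p2): 0.89 > 0.83, so result = 0.83
(p4 ⊃ (p1 ⊃ p2)): 0.56 ≤ 0.83, so result = 1
¬p2: Gödel ¬ of 0.83 = 0 (operand ≠ 0)
(¬p2 ∨ p2) = max(0, 0.83) = 0.83
(p2 ∧ (¬p2 ∨ p2)) = min(0.83, 0.83) = 0.83
¬(p2 ∧ (¬p2 ∨ p2)): Gödel ¬ of 0.83 = 0 (operand ≠ 0)
((p4 ⊃ (p1 ⊃ p2)) ∨ ¬(p2 ∧ (¬p2 ∨ p2))) = max(1, 0) = 1
¬p3: Gödel ¬ of 0.54 = 0 (operand ≠ 0)
(¬p3 ∨ p1) = max(0, 0.89) = 0.89
((¬p3 ∨ p1) ⊃ p2): 0.89 > 0.83, so result = 0.83
(((p4 ⊃ (p1 ⊃ p2)) ∨ ¬(p2 ∧ (¬p2 ∨ p2))) ⊃ ((¬p3 ∨ p1) ⊃ p2)): 1 > 0.83, so result = 0.83

0.83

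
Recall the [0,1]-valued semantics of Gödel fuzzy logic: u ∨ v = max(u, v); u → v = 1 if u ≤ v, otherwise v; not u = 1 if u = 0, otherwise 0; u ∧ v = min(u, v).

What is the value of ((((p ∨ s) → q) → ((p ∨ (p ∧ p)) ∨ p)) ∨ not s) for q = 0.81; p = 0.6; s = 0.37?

0.60

(p ∨ s) = max(0.6, 0.37) = 0.6
((p ∨ s) → q): 0.6 ≤ 0.81, so result = 1
(p ∧ p) = min(0.6, 0.6) = 0.6
(p ∨ (p ∧ p)) = max(0.6, 0.6) = 0.6
((p ∨ (p ∧ p)) ∨ p) = max(0.6, 0.6) = 0.6
(((p ∨ s) → q) → ((p ∨ (p ∧ p)) ∨ p)): 1 > 0.6, so result = 0.6
not s: Gödel ¬ of 0.37 = 0 (operand ≠ 0)
((((p ∨ s) → q) → ((p ∨ (p ∧ p)) ∨ p)) ∨ not s) = max(0.6, 0) = 0.6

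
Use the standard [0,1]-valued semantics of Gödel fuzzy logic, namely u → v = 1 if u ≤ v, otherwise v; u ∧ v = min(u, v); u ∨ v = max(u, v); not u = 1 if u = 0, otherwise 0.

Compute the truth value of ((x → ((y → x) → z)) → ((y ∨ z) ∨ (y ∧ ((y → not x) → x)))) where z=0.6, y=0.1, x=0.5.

(y → x): 0.1 ≤ 0.5, so result = 1
((y → x) → z): 1 > 0.6, so result = 0.6
(x → ((y → x) → z)): 0.5 ≤ 0.6, so result = 1
(y ∨ z) = max(0.1, 0.6) = 0.6
not x: Gödel ¬ of 0.5 = 0 (operand ≠ 0)
(y → not x): 0.1 > 0, so result = 0
((y → not x) → x): 0 ≤ 0.5, so result = 1
(y ∧ ((y → not x) → x)) = min(0.1, 1) = 0.1
((y ∨ z) ∨ (y ∧ ((y → not x) → x))) = max(0.6, 0.1) = 0.6
((x → ((y → x) → z)) → ((y ∨ z) ∨ (y ∧ ((y → not x) → x)))): 1 > 0.6, so result = 0.6

0.60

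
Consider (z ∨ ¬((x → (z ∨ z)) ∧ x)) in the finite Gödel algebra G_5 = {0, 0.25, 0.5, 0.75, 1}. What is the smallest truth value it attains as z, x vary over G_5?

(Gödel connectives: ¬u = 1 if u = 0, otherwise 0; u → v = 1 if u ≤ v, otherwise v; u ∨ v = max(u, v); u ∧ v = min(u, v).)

The minimum is attained at z = 0.25, x = 0.25:
  (z ∨ z) = max(0.25, 0.25) = 0.25
  (x → (z ∨ z)): 0.25 ≤ 0.25, so result = 1
  ((x → (z ∨ z)) ∧ x) = min(1, 0.25) = 0.25
  ¬((x → (z ∨ z)) ∧ x): Gödel ¬ of 0.25 = 0 (operand ≠ 0)
  (z ∨ ¬((x → (z ∨ z)) ∧ x)) = max(0.25, 0) = 0.25
Checking all 25 assignments confirms none give a value below 0.25.

0.25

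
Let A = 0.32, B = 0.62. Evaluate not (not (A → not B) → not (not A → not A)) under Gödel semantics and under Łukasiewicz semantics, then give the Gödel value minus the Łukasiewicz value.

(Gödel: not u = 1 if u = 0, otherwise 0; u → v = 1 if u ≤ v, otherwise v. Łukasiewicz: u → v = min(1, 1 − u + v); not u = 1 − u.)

1.00

Gödel evaluation:
  not B: Gödel ¬ of 0.62 = 0 (operand ≠ 0)
  (A → not B): 0.32 > 0, so result = 0
  not (A → not B): Gödel ¬ of 0 = 1 (operand is 0)
  not A: Gödel ¬ of 0.32 = 0 (operand ≠ 0)
  not A: Gödel ¬ of 0.32 = 0 (operand ≠ 0)
  (not A → not A): 0 ≤ 0, so result = 1
  not (not A → not A): Gödel ¬ of 1 = 0 (operand ≠ 0)
  (not (A → not B) → not (not A → not A)): 1 > 0, so result = 0
  not (not (A → not B) → not (not A → not A)): Gödel ¬ of 0 = 1 (operand is 0)
  Gödel value = 1
Łukasiewicz evaluation:
  not B: Łukasiewicz ¬ gives 1 − 0.62 = 0.38
  (A → not B): min(1, 1 − 0.32 + 0.38) = 1
  not (A → not B): Łukasiewicz ¬ gives 1 − 1 = 0
  not A: Łukasiewicz ¬ gives 1 − 0.32 = 0.68
  not A: Łukasiewicz ¬ gives 1 − 0.32 = 0.68
  (not A → not A): min(1, 1 − 0.68 + 0.68) = 1
  not (not A → not A): Łukasiewicz ¬ gives 1 − 1 = 0
  (not (A → not B) → not (not A → not A)): min(1, 1 − 0 + 0) = 1
  not (not (A → not B) → not (not A → not A)): Łukasiewicz ¬ gives 1 − 1 = 0
  Łukasiewicz value = 0
Difference: 1 − 0 = 1.00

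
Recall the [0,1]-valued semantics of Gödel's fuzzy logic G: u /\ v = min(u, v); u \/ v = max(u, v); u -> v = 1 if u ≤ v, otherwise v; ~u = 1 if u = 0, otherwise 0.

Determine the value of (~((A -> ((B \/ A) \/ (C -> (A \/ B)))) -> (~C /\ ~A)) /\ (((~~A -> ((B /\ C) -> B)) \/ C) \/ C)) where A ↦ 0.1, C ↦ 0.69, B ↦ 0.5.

1.00

(B \/ A) = max(0.5, 0.1) = 0.5
(A \/ B) = max(0.1, 0.5) = 0.5
(C -> (A \/ B)): 0.69 > 0.5, so result = 0.5
((B \/ A) \/ (C -> (A \/ B))) = max(0.5, 0.5) = 0.5
(A -> ((B \/ A) \/ (C -> (A \/ B)))): 0.1 ≤ 0.5, so result = 1
~C: Gödel ¬ of 0.69 = 0 (operand ≠ 0)
~A: Gödel ¬ of 0.1 = 0 (operand ≠ 0)
(~C /\ ~A) = min(0, 0) = 0
((A -> ((B \/ A) \/ (C -> (A \/ B)))) -> (~C /\ ~A)): 1 > 0, so result = 0
~((A -> ((B \/ A) \/ (C -> (A \/ B)))) -> (~C /\ ~A)): Gödel ¬ of 0 = 1 (operand is 0)
~A: Gödel ¬ of 0.1 = 0 (operand ≠ 0)
~~A: Gödel ¬ of 0 = 1 (operand is 0)
(B /\ C) = min(0.5, 0.69) = 0.5
((B /\ C) -> B): 0.5 ≤ 0.5, so result = 1
(~~A -> ((B /\ C) -> B)): 1 ≤ 1, so result = 1
((~~A -> ((B /\ C) -> B)) \/ C) = max(1, 0.69) = 1
(((~~A -> ((B /\ C) -> B)) \/ C) \/ C) = max(1, 0.69) = 1
(~((A -> ((B \/ A) \/ (C -> (A \/ B)))) -> (~C /\ ~A)) /\ (((~~A -> ((B /\ C) -> B)) \/ C) \/ C)) = min(1, 1) = 1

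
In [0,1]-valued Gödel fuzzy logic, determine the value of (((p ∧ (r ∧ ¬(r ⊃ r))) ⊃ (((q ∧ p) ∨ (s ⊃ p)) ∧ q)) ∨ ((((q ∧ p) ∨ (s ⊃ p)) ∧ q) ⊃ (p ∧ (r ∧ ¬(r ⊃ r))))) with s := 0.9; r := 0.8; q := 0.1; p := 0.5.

(r ⊃ r): 0.8 ≤ 0.8, so result = 1
¬(r ⊃ r): Gödel ¬ of 1 = 0 (operand ≠ 0)
(r ∧ ¬(r ⊃ r)) = min(0.8, 0) = 0
(p ∧ (r ∧ ¬(r ⊃ r))) = min(0.5, 0) = 0
(q ∧ p) = min(0.1, 0.5) = 0.1
(s ⊃ p): 0.9 > 0.5, so result = 0.5
((q ∧ p) ∨ (s ⊃ p)) = max(0.1, 0.5) = 0.5
(((q ∧ p) ∨ (s ⊃ p)) ∧ q) = min(0.5, 0.1) = 0.1
((p ∧ (r ∧ ¬(r ⊃ r))) ⊃ (((q ∧ p) ∨ (s ⊃ p)) ∧ q)): 0 ≤ 0.1, so result = 1
(q ∧ p) = min(0.1, 0.5) = 0.1
(s ⊃ p): 0.9 > 0.5, so result = 0.5
((q ∧ p) ∨ (s ⊃ p)) = max(0.1, 0.5) = 0.5
(((q ∧ p) ∨ (s ⊃ p)) ∧ q) = min(0.5, 0.1) = 0.1
(r ⊃ r): 0.8 ≤ 0.8, so result = 1
¬(r ⊃ r): Gödel ¬ of 1 = 0 (operand ≠ 0)
(r ∧ ¬(r ⊃ r)) = min(0.8, 0) = 0
(p ∧ (r ∧ ¬(r ⊃ r))) = min(0.5, 0) = 0
((((q ∧ p) ∨ (s ⊃ p)) ∧ q) ⊃ (p ∧ (r ∧ ¬(r ⊃ r)))): 0.1 > 0, so result = 0
(((p ∧ (r ∧ ¬(r ⊃ r))) ⊃ (((q ∧ p) ∨ (s ⊃ p)) ∧ q)) ∨ ((((q ∧ p) ∨ (s ⊃ p)) ∧ q) ⊃ (p ∧ (r ∧ ¬(r ⊃ r))))) = max(1, 0) = 1

1.00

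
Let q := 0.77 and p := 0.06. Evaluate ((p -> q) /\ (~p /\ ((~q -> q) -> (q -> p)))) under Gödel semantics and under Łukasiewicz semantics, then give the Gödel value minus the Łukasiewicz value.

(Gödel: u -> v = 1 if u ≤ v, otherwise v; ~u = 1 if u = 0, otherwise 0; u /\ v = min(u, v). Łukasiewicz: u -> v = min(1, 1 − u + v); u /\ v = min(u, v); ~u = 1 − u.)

Gödel evaluation:
  (p -> q): 0.06 ≤ 0.77, so result = 1
  ~p: Gödel ¬ of 0.06 = 0 (operand ≠ 0)
  ~q: Gödel ¬ of 0.77 = 0 (operand ≠ 0)
  (~q -> q): 0 ≤ 0.77, so result = 1
  (q -> p): 0.77 > 0.06, so result = 0.06
  ((~q -> q) -> (q -> p)): 1 > 0.06, so result = 0.06
  (~p /\ ((~q -> q) -> (q -> p))) = min(0, 0.06) = 0
  ((p -> q) /\ (~p /\ ((~q -> q) -> (q -> p)))) = min(1, 0) = 0
  Gödel value = 0
Łukasiewicz evaluation:
  (p -> q): min(1, 1 − 0.06 + 0.77) = 1
  ~p: Łukasiewicz ¬ gives 1 − 0.06 = 0.94
  ~q: Łukasiewicz ¬ gives 1 − 0.77 = 0.23
  (~q -> q): min(1, 1 − 0.23 + 0.77) = 1
  (q -> p): min(1, 1 − 0.77 + 0.06) = 0.29
  ((~q -> q) -> (q -> p)): min(1, 1 − 1 + 0.29) = 0.29
  (~p /\ ((~q -> q) -> (q -> p))) = min(0.94, 0.29) = 0.29
  ((p -> q) /\ (~p /\ ((~q -> q) -> (q -> p)))) = min(1, 0.29) = 0.29
  Łukasiewicz value = 0.29
Difference: 0 − 0.29 = -0.29

-0.29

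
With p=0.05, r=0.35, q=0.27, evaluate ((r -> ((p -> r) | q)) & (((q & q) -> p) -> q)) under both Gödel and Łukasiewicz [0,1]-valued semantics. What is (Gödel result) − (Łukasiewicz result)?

0.51

Gödel evaluation:
  (p -> r): 0.05 ≤ 0.35, so result = 1
  ((p -> r) | q) = max(1, 0.27) = 1
  (r -> ((p -> r) | q)): 0.35 ≤ 1, so result = 1
  (q & q) = min(0.27, 0.27) = 0.27
  ((q & q) -> p): 0.27 > 0.05, so result = 0.05
  (((q & q) -> p) -> q): 0.05 ≤ 0.27, so result = 1
  ((r -> ((p -> r) | q)) & (((q & q) -> p) -> q)) = min(1, 1) = 1
  Gödel value = 1
Łukasiewicz evaluation:
  (p -> r): min(1, 1 − 0.05 + 0.35) = 1
  ((p -> r) | q) = max(1, 0.27) = 1
  (r -> ((p -> r) | q)): min(1, 1 − 0.35 + 1) = 1
  (q & q) = min(0.27, 0.27) = 0.27
  ((q & q) -> p): min(1, 1 − 0.27 + 0.05) = 0.78
  (((q & q) -> p) -> q): min(1, 1 − 0.78 + 0.27) = 0.49
  ((r -> ((p -> r) | q)) & (((q & q) -> p) -> q)) = min(1, 0.49) = 0.49
  Łukasiewicz value = 0.49
Difference: 1 − 0.49 = 0.51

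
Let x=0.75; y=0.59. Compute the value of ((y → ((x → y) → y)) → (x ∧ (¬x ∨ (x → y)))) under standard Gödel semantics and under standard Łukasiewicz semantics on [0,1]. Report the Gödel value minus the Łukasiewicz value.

-0.16

Gödel evaluation:
  (x → y): 0.75 > 0.59, so result = 0.59
  ((x → y) → y): 0.59 ≤ 0.59, so result = 1
  (y → ((x → y) → y)): 0.59 ≤ 1, so result = 1
  ¬x: Gödel ¬ of 0.75 = 0 (operand ≠ 0)
  (x → y): 0.75 > 0.59, so result = 0.59
  (¬x ∨ (x → y)) = max(0, 0.59) = 0.59
  (x ∧ (¬x ∨ (x → y))) = min(0.75, 0.59) = 0.59
  ((y → ((x → y) → y)) → (x ∧ (¬x ∨ (x → y)))): 1 > 0.59, so result = 0.59
  Gödel value = 0.59
Łukasiewicz evaluation:
  (x → y): min(1, 1 − 0.75 + 0.59) = 0.84
  ((x → y) → y): min(1, 1 − 0.84 + 0.59) = 0.75
  (y → ((x → y) → y)): min(1, 1 − 0.59 + 0.75) = 1
  ¬x: Łukasiewicz ¬ gives 1 − 0.75 = 0.25
  (x → y): min(1, 1 − 0.75 + 0.59) = 0.84
  (¬x ∨ (x → y)) = max(0.25, 0.84) = 0.84
  (x ∧ (¬x ∨ (x → y))) = min(0.75, 0.84) = 0.75
  ((y → ((x → y) → y)) → (x ∧ (¬x ∨ (x → y)))): min(1, 1 − 1 + 0.75) = 0.75
  Łukasiewicz value = 0.75
Difference: 0.59 − 0.75 = -0.16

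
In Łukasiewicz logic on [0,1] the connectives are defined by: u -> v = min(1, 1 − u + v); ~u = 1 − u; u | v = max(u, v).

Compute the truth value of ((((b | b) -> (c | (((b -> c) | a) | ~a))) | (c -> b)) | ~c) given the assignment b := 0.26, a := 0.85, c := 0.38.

1.00

(b | b) = max(0.26, 0.26) = 0.26
(b -> c): min(1, 1 − 0.26 + 0.38) = 1
((b -> c) | a) = max(1, 0.85) = 1
~a: Łukasiewicz ¬ gives 1 − 0.85 = 0.15
(((b -> c) | a) | ~a) = max(1, 0.15) = 1
(c | (((b -> c) | a) | ~a)) = max(0.38, 1) = 1
((b | b) -> (c | (((b -> c) | a) | ~a))): min(1, 1 − 0.26 + 1) = 1
(c -> b): min(1, 1 − 0.38 + 0.26) = 0.88
(((b | b) -> (c | (((b -> c) | a) | ~a))) | (c -> b)) = max(1, 0.88) = 1
~c: Łukasiewicz ¬ gives 1 − 0.38 = 0.62
((((b | b) -> (c | (((b -> c) | a) | ~a))) | (c -> b)) | ~c) = max(1, 0.62) = 1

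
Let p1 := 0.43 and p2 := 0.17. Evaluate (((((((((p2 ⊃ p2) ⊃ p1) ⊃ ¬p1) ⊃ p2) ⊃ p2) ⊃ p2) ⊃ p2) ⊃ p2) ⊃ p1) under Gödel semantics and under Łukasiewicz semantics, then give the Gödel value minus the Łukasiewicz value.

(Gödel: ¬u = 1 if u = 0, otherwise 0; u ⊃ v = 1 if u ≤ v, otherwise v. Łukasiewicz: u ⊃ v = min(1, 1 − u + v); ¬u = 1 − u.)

Gödel evaluation:
  (p2 ⊃ p2): 0.17 ≤ 0.17, so result = 1
  ((p2 ⊃ p2) ⊃ p1): 1 > 0.43, so result = 0.43
  ¬p1: Gödel ¬ of 0.43 = 0 (operand ≠ 0)
  (((p2 ⊃ p2) ⊃ p1) ⊃ ¬p1): 0.43 > 0, so result = 0
  ((((p2 ⊃ p2) ⊃ p1) ⊃ ¬p1) ⊃ p2): 0 ≤ 0.17, so result = 1
  (((((p2 ⊃ p2) ⊃ p1) ⊃ ¬p1) ⊃ p2) ⊃ p2): 1 > 0.17, so result = 0.17
  ((((((p2 ⊃ p2) ⊃ p1) ⊃ ¬p1) ⊃ p2) ⊃ p2) ⊃ p2): 0.17 ≤ 0.17, so result = 1
  (((((((p2 ⊃ p2) ⊃ p1) ⊃ ¬p1) ⊃ p2) ⊃ p2) ⊃ p2) ⊃ p2): 1 > 0.17, so result = 0.17
  ((((((((p2 ⊃ p2) ⊃ p1) ⊃ ¬p1) ⊃ p2) ⊃ p2) ⊃ p2) ⊃ p2) ⊃ p2): 0.17 ≤ 0.17, so result = 1
  (((((((((p2 ⊃ p2) ⊃ p1) ⊃ ¬p1) ⊃ p2) ⊃ p2) ⊃ p2) ⊃ p2) ⊃ p2) ⊃ p1): 1 > 0.43, so result = 0.43
  Gödel value = 0.43
Łukasiewicz evaluation:
  (p2 ⊃ p2): min(1, 1 − 0.17 + 0.17) = 1
  ((p2 ⊃ p2) ⊃ p1): min(1, 1 − 1 + 0.43) = 0.43
  ¬p1: Łukasiewicz ¬ gives 1 − 0.43 = 0.57
  (((p2 ⊃ p2) ⊃ p1) ⊃ ¬p1): min(1, 1 − 0.43 + 0.57) = 1
  ((((p2 ⊃ p2) ⊃ p1) ⊃ ¬p1) ⊃ p2): min(1, 1 − 1 + 0.17) = 0.17
  (((((p2 ⊃ p2) ⊃ p1) ⊃ ¬p1) ⊃ p2) ⊃ p2): min(1, 1 − 0.17 + 0.17) = 1
  ((((((p2 ⊃ p2) ⊃ p1) ⊃ ¬p1) ⊃ p2) ⊃ p2) ⊃ p2): min(1, 1 − 1 + 0.17) = 0.17
  (((((((p2 ⊃ p2) ⊃ p1) ⊃ ¬p1) ⊃ p2) ⊃ p2) ⊃ p2) ⊃ p2): min(1, 1 − 0.17 + 0.17) = 1
  ((((((((p2 ⊃ p2) ⊃ p1) ⊃ ¬p1) ⊃ p2) ⊃ p2) ⊃ p2) ⊃ p2) ⊃ p2): min(1, 1 − 1 + 0.17) = 0.17
  (((((((((p2 ⊃ p2) ⊃ p1) ⊃ ¬p1) ⊃ p2) ⊃ p2) ⊃ p2) ⊃ p2) ⊃ p2) ⊃ p1): min(1, 1 − 0.17 + 0.43) = 1
  Łukasiewicz value = 1
Difference: 0.43 − 1 = -0.57

-0.57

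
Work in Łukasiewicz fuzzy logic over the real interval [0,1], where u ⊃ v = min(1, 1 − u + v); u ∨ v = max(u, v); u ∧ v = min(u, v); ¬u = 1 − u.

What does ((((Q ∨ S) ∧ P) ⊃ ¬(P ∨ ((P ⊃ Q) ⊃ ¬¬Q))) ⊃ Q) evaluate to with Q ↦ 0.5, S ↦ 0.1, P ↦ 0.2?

0.50

(Q ∨ S) = max(0.5, 0.1) = 0.5
((Q ∨ S) ∧ P) = min(0.5, 0.2) = 0.2
(P ⊃ Q): min(1, 1 − 0.2 + 0.5) = 1
¬Q: Łukasiewicz ¬ gives 1 − 0.5 = 0.5
¬¬Q: Łukasiewicz ¬ gives 1 − 0.5 = 0.5
((P ⊃ Q) ⊃ ¬¬Q): min(1, 1 − 1 + 0.5) = 0.5
(P ∨ ((P ⊃ Q) ⊃ ¬¬Q)) = max(0.2, 0.5) = 0.5
¬(P ∨ ((P ⊃ Q) ⊃ ¬¬Q)): Łukasiewicz ¬ gives 1 − 0.5 = 0.5
(((Q ∨ S) ∧ P) ⊃ ¬(P ∨ ((P ⊃ Q) ⊃ ¬¬Q))): min(1, 1 − 0.2 + 0.5) = 1
((((Q ∨ S) ∧ P) ⊃ ¬(P ∨ ((P ⊃ Q) ⊃ ¬¬Q))) ⊃ Q): min(1, 1 − 1 + 0.5) = 0.5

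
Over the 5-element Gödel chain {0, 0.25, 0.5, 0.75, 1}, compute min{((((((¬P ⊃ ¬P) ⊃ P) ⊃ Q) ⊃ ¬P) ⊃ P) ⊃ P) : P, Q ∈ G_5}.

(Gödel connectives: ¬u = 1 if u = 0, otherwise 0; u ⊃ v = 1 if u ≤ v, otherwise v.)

0.25

The minimum is attained at P = 0.25, Q = 0.25:
  ¬P: Gödel ¬ of 0.25 = 0 (operand ≠ 0)
  ¬P: Gödel ¬ of 0.25 = 0 (operand ≠ 0)
  (¬P ⊃ ¬P): 0 ≤ 0, so result = 1
  ((¬P ⊃ ¬P) ⊃ P): 1 > 0.25, so result = 0.25
  (((¬P ⊃ ¬P) ⊃ P) ⊃ Q): 0.25 ≤ 0.25, so result = 1
  ¬P: Gödel ¬ of 0.25 = 0 (operand ≠ 0)
  ((((¬P ⊃ ¬P) ⊃ P) ⊃ Q) ⊃ ¬P): 1 > 0, so result = 0
  (((((¬P ⊃ ¬P) ⊃ P) ⊃ Q) ⊃ ¬P) ⊃ P): 0 ≤ 0.25, so result = 1
  ((((((¬P ⊃ ¬P) ⊃ P) ⊃ Q) ⊃ ¬P) ⊃ P) ⊃ P): 1 > 0.25, so result = 0.25
Checking all 25 assignments confirms none give a value below 0.25.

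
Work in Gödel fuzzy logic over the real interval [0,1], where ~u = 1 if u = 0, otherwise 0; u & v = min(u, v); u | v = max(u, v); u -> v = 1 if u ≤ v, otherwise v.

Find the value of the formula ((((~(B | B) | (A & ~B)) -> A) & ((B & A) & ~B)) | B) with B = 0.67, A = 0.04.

(B | B) = max(0.67, 0.67) = 0.67
~(B | B): Gödel ¬ of 0.67 = 0 (operand ≠ 0)
~B: Gödel ¬ of 0.67 = 0 (operand ≠ 0)
(A & ~B) = min(0.04, 0) = 0
(~(B | B) | (A & ~B)) = max(0, 0) = 0
((~(B | B) | (A & ~B)) -> A): 0 ≤ 0.04, so result = 1
(B & A) = min(0.67, 0.04) = 0.04
~B: Gödel ¬ of 0.67 = 0 (operand ≠ 0)
((B & A) & ~B) = min(0.04, 0) = 0
(((~(B | B) | (A & ~B)) -> A) & ((B & A) & ~B)) = min(1, 0) = 0
((((~(B | B) | (A & ~B)) -> A) & ((B & A) & ~B)) | B) = max(0, 0.67) = 0.67

0.67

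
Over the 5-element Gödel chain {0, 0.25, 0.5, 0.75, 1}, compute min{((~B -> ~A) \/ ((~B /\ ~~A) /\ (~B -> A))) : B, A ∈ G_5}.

The minimum is attained at B = 0, A = 0.25:
  ~B: Gödel ¬ of 0 = 1 (operand is 0)
  ~A: Gödel ¬ of 0.25 = 0 (operand ≠ 0)
  (~B -> ~A): 1 > 0, so result = 0
  ~B: Gödel ¬ of 0 = 1 (operand is 0)
  ~A: Gödel ¬ of 0.25 = 0 (operand ≠ 0)
  ~~A: Gödel ¬ of 0 = 1 (operand is 0)
  (~B /\ ~~A) = min(1, 1) = 1
  ~B: Gödel ¬ of 0 = 1 (operand is 0)
  (~B -> A): 1 > 0.25, so result = 0.25
  ((~B /\ ~~A) /\ (~B -> A)) = min(1, 0.25) = 0.25
  ((~B -> ~A) \/ ((~B /\ ~~A) /\ (~B -> A))) = max(0, 0.25) = 0.25
Checking all 25 assignments confirms none give a value below 0.25.

0.25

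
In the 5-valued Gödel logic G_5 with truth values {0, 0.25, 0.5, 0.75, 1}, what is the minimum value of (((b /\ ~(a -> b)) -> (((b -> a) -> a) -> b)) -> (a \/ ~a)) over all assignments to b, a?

0.25

The minimum is attained at b = 0, a = 0.25:
  (a -> b): 0.25 > 0, so result = 0
  ~(a -> b): Gödel ¬ of 0 = 1 (operand is 0)
  (b /\ ~(a -> b)) = min(0, 1) = 0
  (b -> a): 0 ≤ 0.25, so result = 1
  ((b -> a) -> a): 1 > 0.25, so result = 0.25
  (((b -> a) -> a) -> b): 0.25 > 0, so result = 0
  ((b /\ ~(a -> b)) -> (((b -> a) -> a) -> b)): 0 ≤ 0, so result = 1
  ~a: Gödel ¬ of 0.25 = 0 (operand ≠ 0)
  (a \/ ~a) = max(0.25, 0) = 0.25
  (((b /\ ~(a -> b)) -> (((b -> a) -> a) -> b)) -> (a \/ ~a)): 1 > 0.25, so result = 0.25
Checking all 25 assignments confirms none give a value below 0.25.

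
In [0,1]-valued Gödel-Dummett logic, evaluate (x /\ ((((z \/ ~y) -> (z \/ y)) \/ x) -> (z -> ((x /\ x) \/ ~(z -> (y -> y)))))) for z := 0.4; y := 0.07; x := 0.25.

0.25

~y: Gödel ¬ of 0.07 = 0 (operand ≠ 0)
(z \/ ~y) = max(0.4, 0) = 0.4
(z \/ y) = max(0.4, 0.07) = 0.4
((z \/ ~y) -> (z \/ y)): 0.4 ≤ 0.4, so result = 1
(((z \/ ~y) -> (z \/ y)) \/ x) = max(1, 0.25) = 1
(x /\ x) = min(0.25, 0.25) = 0.25
(y -> y): 0.07 ≤ 0.07, so result = 1
(z -> (y -> y)): 0.4 ≤ 1, so result = 1
~(z -> (y -> y)): Gödel ¬ of 1 = 0 (operand ≠ 0)
((x /\ x) \/ ~(z -> (y -> y))) = max(0.25, 0) = 0.25
(z -> ((x /\ x) \/ ~(z -> (y -> y)))): 0.4 > 0.25, so result = 0.25
((((z \/ ~y) -> (z \/ y)) \/ x) -> (z -> ((x /\ x) \/ ~(z -> (y -> y))))): 1 > 0.25, so result = 0.25
(x /\ ((((z \/ ~y) -> (z \/ y)) \/ x) -> (z -> ((x /\ x) \/ ~(z -> (y -> y)))))) = min(0.25, 0.25) = 0.25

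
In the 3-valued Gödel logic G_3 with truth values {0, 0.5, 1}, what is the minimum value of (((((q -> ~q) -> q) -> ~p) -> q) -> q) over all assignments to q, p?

0.50

The minimum is attained at q = 0.5, p = 0.5:
  ~q: Gödel ¬ of 0.5 = 0 (operand ≠ 0)
  (q -> ~q): 0.5 > 0, so result = 0
  ((q -> ~q) -> q): 0 ≤ 0.5, so result = 1
  ~p: Gödel ¬ of 0.5 = 0 (operand ≠ 0)
  (((q -> ~q) -> q) -> ~p): 1 > 0, so result = 0
  ((((q -> ~q) -> q) -> ~p) -> q): 0 ≤ 0.5, so result = 1
  (((((q -> ~q) -> q) -> ~p) -> q) -> q): 1 > 0.5, so result = 0.5
Checking all 9 assignments confirms none give a value below 0.50.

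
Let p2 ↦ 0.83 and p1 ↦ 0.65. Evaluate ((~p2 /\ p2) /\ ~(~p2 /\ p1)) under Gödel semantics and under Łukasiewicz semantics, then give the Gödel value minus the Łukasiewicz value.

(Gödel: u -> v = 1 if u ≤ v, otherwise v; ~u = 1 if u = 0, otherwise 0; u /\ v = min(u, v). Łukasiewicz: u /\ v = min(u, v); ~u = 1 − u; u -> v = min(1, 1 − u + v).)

-0.17

Gödel evaluation:
  ~p2: Gödel ¬ of 0.83 = 0 (operand ≠ 0)
  (~p2 /\ p2) = min(0, 0.83) = 0
  ~p2: Gödel ¬ of 0.83 = 0 (operand ≠ 0)
  (~p2 /\ p1) = min(0, 0.65) = 0
  ~(~p2 /\ p1): Gödel ¬ of 0 = 1 (operand is 0)
  ((~p2 /\ p2) /\ ~(~p2 /\ p1)) = min(0, 1) = 0
  Gödel value = 0
Łukasiewicz evaluation:
  ~p2: Łukasiewicz ¬ gives 1 − 0.83 = 0.17
  (~p2 /\ p2) = min(0.17, 0.83) = 0.17
  ~p2: Łukasiewicz ¬ gives 1 − 0.83 = 0.17
  (~p2 /\ p1) = min(0.17, 0.65) = 0.17
  ~(~p2 /\ p1): Łukasiewicz ¬ gives 1 − 0.17 = 0.83
  ((~p2 /\ p2) /\ ~(~p2 /\ p1)) = min(0.17, 0.83) = 0.17
  Łukasiewicz value = 0.17
Difference: 0 − 0.17 = -0.17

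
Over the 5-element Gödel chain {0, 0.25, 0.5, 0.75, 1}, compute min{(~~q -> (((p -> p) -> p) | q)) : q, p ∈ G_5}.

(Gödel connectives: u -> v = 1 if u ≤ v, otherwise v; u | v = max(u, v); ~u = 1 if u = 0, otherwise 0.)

0.25

The minimum is attained at q = 0.25, p = 0:
  ~q: Gödel ¬ of 0.25 = 0 (operand ≠ 0)
  ~~q: Gödel ¬ of 0 = 1 (operand is 0)
  (p -> p): 0 ≤ 0, so result = 1
  ((p -> p) -> p): 1 > 0, so result = 0
  (((p -> p) -> p) | q) = max(0, 0.25) = 0.25
  (~~q -> (((p -> p) -> p) | q)): 1 > 0.25, so result = 0.25
Checking all 25 assignments confirms none give a value below 0.25.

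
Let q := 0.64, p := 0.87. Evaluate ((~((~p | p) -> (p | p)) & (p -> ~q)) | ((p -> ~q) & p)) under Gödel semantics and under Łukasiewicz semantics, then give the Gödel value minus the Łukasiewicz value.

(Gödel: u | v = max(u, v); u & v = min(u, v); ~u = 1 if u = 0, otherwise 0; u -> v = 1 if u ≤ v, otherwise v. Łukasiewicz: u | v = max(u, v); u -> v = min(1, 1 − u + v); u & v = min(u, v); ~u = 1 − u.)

Gödel evaluation:
  ~p: Gödel ¬ of 0.87 = 0 (operand ≠ 0)
  (~p | p) = max(0, 0.87) = 0.87
  (p | p) = max(0.87, 0.87) = 0.87
  ((~p | p) -> (p | p)): 0.87 ≤ 0.87, so result = 1
  ~((~p | p) -> (p | p)): Gödel ¬ of 1 = 0 (operand ≠ 0)
  ~q: Gödel ¬ of 0.64 = 0 (operand ≠ 0)
  (p -> ~q): 0.87 > 0, so result = 0
  (~((~p | p) -> (p | p)) & (p -> ~q)) = min(0, 0) = 0
  ~q: Gödel ¬ of 0.64 = 0 (operand ≠ 0)
  (p -> ~q): 0.87 > 0, so result = 0
  ((p -> ~q) & p) = min(0, 0.87) = 0
  ((~((~p | p) -> (p | p)) & (p -> ~q)) | ((p -> ~q) & p)) = max(0, 0) = 0
  Gödel value = 0
Łukasiewicz evaluation:
  ~p: Łukasiewicz ¬ gives 1 − 0.87 = 0.13
  (~p | p) = max(0.13, 0.87) = 0.87
  (p | p) = max(0.87, 0.87) = 0.87
  ((~p | p) -> (p | p)): min(1, 1 − 0.87 + 0.87) = 1
  ~((~p | p) -> (p | p)): Łukasiewicz ¬ gives 1 − 1 = 0
  ~q: Łukasiewicz ¬ gives 1 − 0.64 = 0.36
  (p -> ~q): min(1, 1 − 0.87 + 0.36) = 0.49
  (~((~p | p) -> (p | p)) & (p -> ~q)) = min(0, 0.49) = 0
  ~q: Łukasiewicz ¬ gives 1 − 0.64 = 0.36
  (p -> ~q): min(1, 1 − 0.87 + 0.36) = 0.49
  ((p -> ~q) & p) = min(0.49, 0.87) = 0.49
  ((~((~p | p) -> (p | p)) & (p -> ~q)) | ((p -> ~q) & p)) = max(0, 0.49) = 0.49
  Łukasiewicz value = 0.49
Difference: 0 − 0.49 = -0.49

-0.49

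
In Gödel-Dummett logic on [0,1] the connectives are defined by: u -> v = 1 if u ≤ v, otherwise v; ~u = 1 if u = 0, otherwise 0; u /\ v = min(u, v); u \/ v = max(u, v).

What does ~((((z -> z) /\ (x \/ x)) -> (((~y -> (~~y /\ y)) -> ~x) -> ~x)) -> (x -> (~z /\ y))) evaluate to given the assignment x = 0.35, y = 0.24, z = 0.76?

1.00

(z -> z): 0.76 ≤ 0.76, so result = 1
(x \/ x) = max(0.35, 0.35) = 0.35
((z -> z) /\ (x \/ x)) = min(1, 0.35) = 0.35
~y: Gödel ¬ of 0.24 = 0 (operand ≠ 0)
~y: Gödel ¬ of 0.24 = 0 (operand ≠ 0)
~~y: Gödel ¬ of 0 = 1 (operand is 0)
(~~y /\ y) = min(1, 0.24) = 0.24
(~y -> (~~y /\ y)): 0 ≤ 0.24, so result = 1
~x: Gödel ¬ of 0.35 = 0 (operand ≠ 0)
((~y -> (~~y /\ y)) -> ~x): 1 > 0, so result = 0
~x: Gödel ¬ of 0.35 = 0 (operand ≠ 0)
(((~y -> (~~y /\ y)) -> ~x) -> ~x): 0 ≤ 0, so result = 1
(((z -> z) /\ (x \/ x)) -> (((~y -> (~~y /\ y)) -> ~x) -> ~x)): 0.35 ≤ 1, so result = 1
~z: Gödel ¬ of 0.76 = 0 (operand ≠ 0)
(~z /\ y) = min(0, 0.24) = 0
(x -> (~z /\ y)): 0.35 > 0, so result = 0
((((z -> z) /\ (x \/ x)) -> (((~y -> (~~y /\ y)) -> ~x) -> ~x)) -> (x -> (~z /\ y))): 1 > 0, so result = 0
~((((z -> z) /\ (x \/ x)) -> (((~y -> (~~y /\ y)) -> ~x) -> ~x)) -> (x -> (~z /\ y))): Gödel ¬ of 0 = 1 (operand is 0)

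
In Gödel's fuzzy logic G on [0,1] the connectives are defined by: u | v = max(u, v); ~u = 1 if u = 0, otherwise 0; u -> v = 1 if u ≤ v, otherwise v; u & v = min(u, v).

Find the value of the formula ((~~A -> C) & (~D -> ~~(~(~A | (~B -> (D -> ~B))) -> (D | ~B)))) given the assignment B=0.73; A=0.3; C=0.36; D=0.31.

0.36

~A: Gödel ¬ of 0.3 = 0 (operand ≠ 0)
~~A: Gödel ¬ of 0 = 1 (operand is 0)
(~~A -> C): 1 > 0.36, so result = 0.36
~D: Gödel ¬ of 0.31 = 0 (operand ≠ 0)
~A: Gödel ¬ of 0.3 = 0 (operand ≠ 0)
~B: Gödel ¬ of 0.73 = 0 (operand ≠ 0)
~B: Gödel ¬ of 0.73 = 0 (operand ≠ 0)
(D -> ~B): 0.31 > 0, so result = 0
(~B -> (D -> ~B)): 0 ≤ 0, so result = 1
(~A | (~B -> (D -> ~B))) = max(0, 1) = 1
~(~A | (~B -> (D -> ~B))): Gödel ¬ of 1 = 0 (operand ≠ 0)
~B: Gödel ¬ of 0.73 = 0 (operand ≠ 0)
(D | ~B) = max(0.31, 0) = 0.31
(~(~A | (~B -> (D -> ~B))) -> (D | ~B)): 0 ≤ 0.31, so result = 1
~(~(~A | (~B -> (D -> ~B))) -> (D | ~B)): Gödel ¬ of 1 = 0 (operand ≠ 0)
~~(~(~A | (~B -> (D -> ~B))) -> (D | ~B)): Gödel ¬ of 0 = 1 (operand is 0)
(~D -> ~~(~(~A | (~B -> (D -> ~B))) -> (D | ~B))): 0 ≤ 1, so result = 1
((~~A -> C) & (~D -> ~~(~(~A | (~B -> (D -> ~B))) -> (D | ~B)))) = min(0.36, 1) = 0.36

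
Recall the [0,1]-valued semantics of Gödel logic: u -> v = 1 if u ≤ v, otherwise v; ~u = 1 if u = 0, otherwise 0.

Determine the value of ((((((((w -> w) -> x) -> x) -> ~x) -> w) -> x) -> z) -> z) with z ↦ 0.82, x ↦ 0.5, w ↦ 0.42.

0.82

(w -> w): 0.42 ≤ 0.42, so result = 1
((w -> w) -> x): 1 > 0.5, so result = 0.5
(((w -> w) -> x) -> x): 0.5 ≤ 0.5, so result = 1
~x: Gödel ¬ of 0.5 = 0 (operand ≠ 0)
((((w -> w) -> x) -> x) -> ~x): 1 > 0, so result = 0
(((((w -> w) -> x) -> x) -> ~x) -> w): 0 ≤ 0.42, so result = 1
((((((w -> w) -> x) -> x) -> ~x) -> w) -> x): 1 > 0.5, so result = 0.5
(((((((w -> w) -> x) -> x) -> ~x) -> w) -> x) -> z): 0.5 ≤ 0.82, so result = 1
((((((((w -> w) -> x) -> x) -> ~x) -> w) -> x) -> z) -> z): 1 > 0.82, so result = 0.82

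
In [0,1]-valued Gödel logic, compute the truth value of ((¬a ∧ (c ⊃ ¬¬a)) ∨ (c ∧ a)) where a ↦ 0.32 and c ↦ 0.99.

¬a: Gödel ¬ of 0.32 = 0 (operand ≠ 0)
¬a: Gödel ¬ of 0.32 = 0 (operand ≠ 0)
¬¬a: Gödel ¬ of 0 = 1 (operand is 0)
(c ⊃ ¬¬a): 0.99 ≤ 1, so result = 1
(¬a ∧ (c ⊃ ¬¬a)) = min(0, 1) = 0
(c ∧ a) = min(0.99, 0.32) = 0.32
((¬a ∧ (c ⊃ ¬¬a)) ∨ (c ∧ a)) = max(0, 0.32) = 0.32

0.32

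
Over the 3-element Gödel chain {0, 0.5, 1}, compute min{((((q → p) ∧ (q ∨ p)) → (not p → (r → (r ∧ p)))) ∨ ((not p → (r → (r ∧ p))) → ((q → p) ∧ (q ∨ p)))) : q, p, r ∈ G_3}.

1.00

Every assignment gives 1. For instance at q = 0, p = 0, r = 0:
  (q → p): 0 ≤ 0, so result = 1
  (q ∨ p) = max(0, 0) = 0
  ((q → p) ∧ (q ∨ p)) = min(1, 0) = 0
  not p: Gödel ¬ of 0 = 1 (operand is 0)
  (r ∧ p) = min(0, 0) = 0
  (r → (r ∧ p)): 0 ≤ 0, so result = 1
  (not p → (r → (r ∧ p))): 1 ≤ 1, so result = 1
  (((q → p) ∧ (q ∨ p)) → (not p → (r → (r ∧ p)))): 0 ≤ 1, so result = 1
  not p: Gödel ¬ of 0 = 1 (operand is 0)
  (r ∧ p) = min(0, 0) = 0
  (r → (r ∧ p)): 0 ≤ 0, so result = 1
  (not p → (r → (r ∧ p))): 1 ≤ 1, so result = 1
  (q → p): 0 ≤ 0, so result = 1
  (q ∨ p) = max(0, 0) = 0
  ((q → p) ∧ (q ∨ p)) = min(1, 0) = 0
  ((not p → (r → (r ∧ p))) → ((q → p) ∧ (q ∨ p))): 1 > 0, so result = 0
  ((((q → p) ∧ (q ∨ p)) → (not p → (r → (r ∧ p)))) ∨ ((not p → (r → (r ∧ p))) → ((q → p) ∧ (q ∨ p)))) = max(1, 0) = 1
All 27 assignments give value 1 — the formula is a G_3-tautology.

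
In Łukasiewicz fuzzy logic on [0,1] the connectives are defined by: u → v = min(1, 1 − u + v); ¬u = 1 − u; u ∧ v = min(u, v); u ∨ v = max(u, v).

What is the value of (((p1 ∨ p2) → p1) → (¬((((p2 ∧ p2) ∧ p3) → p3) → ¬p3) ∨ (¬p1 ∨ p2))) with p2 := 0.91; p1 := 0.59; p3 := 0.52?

(p1 ∨ p2) = max(0.59, 0.91) = 0.91
((p1 ∨ p2) → p1): min(1, 1 − 0.91 + 0.59) = 0.68
(p2 ∧ p2) = min(0.91, 0.91) = 0.91
((p2 ∧ p2) ∧ p3) = min(0.91, 0.52) = 0.52
(((p2 ∧ p2) ∧ p3) → p3): min(1, 1 − 0.52 + 0.52) = 1
¬p3: Łukasiewicz ¬ gives 1 − 0.52 = 0.48
((((p2 ∧ p2) ∧ p3) → p3) → ¬p3): min(1, 1 − 1 + 0.48) = 0.48
¬((((p2 ∧ p2) ∧ p3) → p3) → ¬p3): Łukasiewicz ¬ gives 1 − 0.48 = 0.52
¬p1: Łukasiewicz ¬ gives 1 − 0.59 = 0.41
(¬p1 ∨ p2) = max(0.41, 0.91) = 0.91
(¬((((p2 ∧ p2) ∧ p3) → p3) → ¬p3) ∨ (¬p1 ∨ p2)) = max(0.52, 0.91) = 0.91
(((p1 ∨ p2) → p1) → (¬((((p2 ∧ p2) ∧ p3) → p3) → ¬p3) ∨ (¬p1 ∨ p2))): min(1, 1 − 0.68 + 0.91) = 1

1.00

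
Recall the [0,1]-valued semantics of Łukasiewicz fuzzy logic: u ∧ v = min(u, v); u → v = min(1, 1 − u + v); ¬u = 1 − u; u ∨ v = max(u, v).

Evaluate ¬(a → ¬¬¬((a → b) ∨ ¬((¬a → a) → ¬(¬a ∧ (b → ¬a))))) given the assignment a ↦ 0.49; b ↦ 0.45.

(a → b): min(1, 1 − 0.49 + 0.45) = 0.96
¬a: Łukasiewicz ¬ gives 1 − 0.49 = 0.51
(¬a → a): min(1, 1 − 0.51 + 0.49) = 0.98
¬a: Łukasiewicz ¬ gives 1 − 0.49 = 0.51
¬a: Łukasiewicz ¬ gives 1 − 0.49 = 0.51
(b → ¬a): min(1, 1 − 0.45 + 0.51) = 1
(¬a ∧ (b → ¬a)) = min(0.51, 1) = 0.51
¬(¬a ∧ (b → ¬a)): Łukasiewicz ¬ gives 1 − 0.51 = 0.49
((¬a → a) → ¬(¬a ∧ (b → ¬a))): min(1, 1 − 0.98 + 0.49) = 0.51
¬((¬a → a) → ¬(¬a ∧ (b → ¬a))): Łukasiewicz ¬ gives 1 − 0.51 = 0.49
((a → b) ∨ ¬((¬a → a) → ¬(¬a ∧ (b → ¬a)))) = max(0.96, 0.49) = 0.96
¬((a → b) ∨ ¬((¬a → a) → ¬(¬a ∧ (b → ¬a)))): Łukasiewicz ¬ gives 1 − 0.96 = 0.04
¬¬((a → b) ∨ ¬((¬a → a) → ¬(¬a ∧ (b → ¬a)))): Łukasiewicz ¬ gives 1 − 0.04 = 0.96
¬¬¬((a → b) ∨ ¬((¬a → a) → ¬(¬a ∧ (b → ¬a)))): Łukasiewicz ¬ gives 1 − 0.96 = 0.04
(a → ¬¬¬((a → b) ∨ ¬((¬a → a) → ¬(¬a ∧ (b → ¬a))))): min(1, 1 − 0.49 + 0.04) = 0.55
¬(a → ¬¬¬((a → b) ∨ ¬((¬a → a) → ¬(¬a ∧ (b → ¬a))))): Łukasiewicz ¬ gives 1 − 0.55 = 0.45

0.45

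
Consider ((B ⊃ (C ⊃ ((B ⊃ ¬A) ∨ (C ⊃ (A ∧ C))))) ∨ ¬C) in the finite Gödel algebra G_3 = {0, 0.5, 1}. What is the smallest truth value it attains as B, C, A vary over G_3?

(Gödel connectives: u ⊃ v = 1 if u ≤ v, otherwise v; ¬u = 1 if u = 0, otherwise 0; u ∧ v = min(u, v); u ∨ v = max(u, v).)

The minimum is attained at B = 1, C = 1, A = 0.5:
  ¬A: Gödel ¬ of 0.5 = 0 (operand ≠ 0)
  (B ⊃ ¬A): 1 > 0, so result = 0
  (A ∧ C) = min(0.5, 1) = 0.5
  (C ⊃ (A ∧ C)): 1 > 0.5, so result = 0.5
  ((B ⊃ ¬A) ∨ (C ⊃ (A ∧ C))) = max(0, 0.5) = 0.5
  (C ⊃ ((B ⊃ ¬A) ∨ (C ⊃ (A ∧ C)))): 1 > 0.5, so result = 0.5
  (B ⊃ (C ⊃ ((B ⊃ ¬A) ∨ (C ⊃ (A ∧ C))))): 1 > 0.5, so result = 0.5
  ¬C: Gödel ¬ of 1 = 0 (operand ≠ 0)
  ((B ⊃ (C ⊃ ((B ⊃ ¬A) ∨ (C ⊃ (A ∧ C))))) ∨ ¬C) = max(0.5, 0) = 0.5
Checking all 27 assignments confirms none give a value below 0.50.

0.50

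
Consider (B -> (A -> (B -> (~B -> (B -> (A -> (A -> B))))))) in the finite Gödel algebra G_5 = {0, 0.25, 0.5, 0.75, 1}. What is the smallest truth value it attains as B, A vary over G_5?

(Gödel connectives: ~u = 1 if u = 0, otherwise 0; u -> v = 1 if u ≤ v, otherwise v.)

Every assignment gives 1. For instance at B = 0, A = 0:
  ~B: Gödel ¬ of 0 = 1 (operand is 0)
  (A -> B): 0 ≤ 0, so result = 1
  (A -> (A -> B)): 0 ≤ 1, so result = 1
  (B -> (A -> (A -> B))): 0 ≤ 1, so result = 1
  (~B -> (B -> (A -> (A -> B)))): 1 ≤ 1, so result = 1
  (B -> (~B -> (B -> (A -> (A -> B))))): 0 ≤ 1, so result = 1
  (A -> (B -> (~B -> (B -> (A -> (A -> B)))))): 0 ≤ 1, so result = 1
  (B -> (A -> (B -> (~B -> (B -> (A -> (A -> B))))))): 0 ≤ 1, so result = 1
All 25 assignments give value 1 — the formula is a G_5-tautology.

1.00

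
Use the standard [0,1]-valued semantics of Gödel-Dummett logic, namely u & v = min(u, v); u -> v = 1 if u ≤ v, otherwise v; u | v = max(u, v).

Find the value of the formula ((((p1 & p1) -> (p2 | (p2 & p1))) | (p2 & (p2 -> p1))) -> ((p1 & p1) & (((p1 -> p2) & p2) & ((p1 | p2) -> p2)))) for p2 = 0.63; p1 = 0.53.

(p1 & p1) = min(0.53, 0.53) = 0.53
(p2 & p1) = min(0.63, 0.53) = 0.53
(p2 | (p2 & p1)) = max(0.63, 0.53) = 0.63
((p1 & p1) -> (p2 | (p2 & p1))): 0.53 ≤ 0.63, so result = 1
(p2 -> p1): 0.63 > 0.53, so result = 0.53
(p2 & (p2 -> p1)) = min(0.63, 0.53) = 0.53
(((p1 & p1) -> (p2 | (p2 & p1))) | (p2 & (p2 -> p1))) = max(1, 0.53) = 1
(p1 & p1) = min(0.53, 0.53) = 0.53
(p1 -> p2): 0.53 ≤ 0.63, so result = 1
((p1 -> p2) & p2) = min(1, 0.63) = 0.63
(p1 | p2) = max(0.53, 0.63) = 0.63
((p1 | p2) -> p2): 0.63 ≤ 0.63, so result = 1
(((p1 -> p2) & p2) & ((p1 | p2) -> p2)) = min(0.63, 1) = 0.63
((p1 & p1) & (((p1 -> p2) & p2) & ((p1 | p2) -> p2))) = min(0.53, 0.63) = 0.53
((((p1 & p1) -> (p2 | (p2 & p1))) | (p2 & (p2 -> p1))) -> ((p1 & p1) & (((p1 -> p2) & p2) & ((p1 | p2) -> p2)))): 1 > 0.53, so result = 0.53

0.53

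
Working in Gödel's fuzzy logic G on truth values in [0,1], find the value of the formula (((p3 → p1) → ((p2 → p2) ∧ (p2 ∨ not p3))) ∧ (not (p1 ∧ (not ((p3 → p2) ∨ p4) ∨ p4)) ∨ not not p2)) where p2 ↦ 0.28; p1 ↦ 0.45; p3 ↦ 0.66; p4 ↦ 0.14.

(p3 → p1): 0.66 > 0.45, so result = 0.45
(p2 → p2): 0.28 ≤ 0.28, so result = 1
not p3: Gödel ¬ of 0.66 = 0 (operand ≠ 0)
(p2 ∨ not p3) = max(0.28, 0) = 0.28
((p2 → p2) ∧ (p2 ∨ not p3)) = min(1, 0.28) = 0.28
((p3 → p1) → ((p2 → p2) ∧ (p2 ∨ not p3))): 0.45 > 0.28, so result = 0.28
(p3 → p2): 0.66 > 0.28, so result = 0.28
((p3 → p2) ∨ p4) = max(0.28, 0.14) = 0.28
not ((p3 → p2) ∨ p4): Gödel ¬ of 0.28 = 0 (operand ≠ 0)
(not ((p3 → p2) ∨ p4) ∨ p4) = max(0, 0.14) = 0.14
(p1 ∧ (not ((p3 → p2) ∨ p4) ∨ p4)) = min(0.45, 0.14) = 0.14
not (p1 ∧ (not ((p3 → p2) ∨ p4) ∨ p4)): Gödel ¬ of 0.14 = 0 (operand ≠ 0)
not p2: Gödel ¬ of 0.28 = 0 (operand ≠ 0)
not not p2: Gödel ¬ of 0 = 1 (operand is 0)
(not (p1 ∧ (not ((p3 → p2) ∨ p4) ∨ p4)) ∨ not not p2) = max(0, 1) = 1
(((p3 → p1) → ((p2 → p2) ∧ (p2 ∨ not p3))) ∧ (not (p1 ∧ (not ((p3 → p2) ∨ p4) ∨ p4)) ∨ not not p2)) = min(0.28, 1) = 0.28

0.28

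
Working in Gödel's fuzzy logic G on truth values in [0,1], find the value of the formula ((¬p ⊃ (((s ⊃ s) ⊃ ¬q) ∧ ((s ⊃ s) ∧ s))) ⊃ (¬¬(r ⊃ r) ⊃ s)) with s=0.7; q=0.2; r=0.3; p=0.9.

0.70

¬p: Gödel ¬ of 0.9 = 0 (operand ≠ 0)
(s ⊃ s): 0.7 ≤ 0.7, so result = 1
¬q: Gödel ¬ of 0.2 = 0 (operand ≠ 0)
((s ⊃ s) ⊃ ¬q): 1 > 0, so result = 0
(s ⊃ s): 0.7 ≤ 0.7, so result = 1
((s ⊃ s) ∧ s) = min(1, 0.7) = 0.7
(((s ⊃ s) ⊃ ¬q) ∧ ((s ⊃ s) ∧ s)) = min(0, 0.7) = 0
(¬p ⊃ (((s ⊃ s) ⊃ ¬q) ∧ ((s ⊃ s) ∧ s))): 0 ≤ 0, so result = 1
(r ⊃ r): 0.3 ≤ 0.3, so result = 1
¬(r ⊃ r): Gödel ¬ of 1 = 0 (operand ≠ 0)
¬¬(r ⊃ r): Gödel ¬ of 0 = 1 (operand is 0)
(¬¬(r ⊃ r) ⊃ s): 1 > 0.7, so result = 0.7
((¬p ⊃ (((s ⊃ s) ⊃ ¬q) ∧ ((s ⊃ s) ∧ s))) ⊃ (¬¬(r ⊃ r) ⊃ s)): 1 > 0.7, so result = 0.7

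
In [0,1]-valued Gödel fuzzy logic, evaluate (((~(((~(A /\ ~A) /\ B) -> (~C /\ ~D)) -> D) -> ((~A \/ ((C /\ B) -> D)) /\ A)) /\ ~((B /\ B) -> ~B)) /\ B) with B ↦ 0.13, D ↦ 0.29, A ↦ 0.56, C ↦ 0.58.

~A: Gödel ¬ of 0.56 = 0 (operand ≠ 0)
(A /\ ~A) = min(0.56, 0) = 0
~(A /\ ~A): Gödel ¬ of 0 = 1 (operand is 0)
(~(A /\ ~A) /\ B) = min(1, 0.13) = 0.13
~C: Gödel ¬ of 0.58 = 0 (operand ≠ 0)
~D: Gödel ¬ of 0.29 = 0 (operand ≠ 0)
(~C /\ ~D) = min(0, 0) = 0
((~(A /\ ~A) /\ B) -> (~C /\ ~D)): 0.13 > 0, so result = 0
(((~(A /\ ~A) /\ B) -> (~C /\ ~D)) -> D): 0 ≤ 0.29, so result = 1
~(((~(A /\ ~A) /\ B) -> (~C /\ ~D)) -> D): Gödel ¬ of 1 = 0 (operand ≠ 0)
~A: Gödel ¬ of 0.56 = 0 (operand ≠ 0)
(C /\ B) = min(0.58, 0.13) = 0.13
((C /\ B) -> D): 0.13 ≤ 0.29, so result = 1
(~A \/ ((C /\ B) -> D)) = max(0, 1) = 1
((~A \/ ((C /\ B) -> D)) /\ A) = min(1, 0.56) = 0.56
(~(((~(A /\ ~A) /\ B) -> (~C /\ ~D)) -> D) -> ((~A \/ ((C /\ B) -> D)) /\ A)): 0 ≤ 0.56, so result = 1
(B /\ B) = min(0.13, 0.13) = 0.13
~B: Gödel ¬ of 0.13 = 0 (operand ≠ 0)
((B /\ B) -> ~B): 0.13 > 0, so result = 0
~((B /\ B) -> ~B): Gödel ¬ of 0 = 1 (operand is 0)
((~(((~(A /\ ~A) /\ B) -> (~C /\ ~D)) -> D) -> ((~A \/ ((C /\ B) -> D)) /\ A)) /\ ~((B /\ B) -> ~B)) = min(1, 1) = 1
(((~(((~(A /\ ~A) /\ B) -> (~C /\ ~D)) -> D) -> ((~A \/ ((C /\ B) -> D)) /\ A)) /\ ~((B /\ B) -> ~B)) /\ B) = min(1, 0.13) = 0.13

0.13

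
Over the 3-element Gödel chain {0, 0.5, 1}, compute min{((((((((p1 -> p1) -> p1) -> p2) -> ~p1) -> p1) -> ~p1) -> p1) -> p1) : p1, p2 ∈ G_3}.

0.50

The minimum is attained at p1 = 0.5, p2 = 0:
  (p1 -> p1): 0.5 ≤ 0.5, so result = 1
  ((p1 -> p1) -> p1): 1 > 0.5, so result = 0.5
  (((p1 -> p1) -> p1) -> p2): 0.5 > 0, so result = 0
  ~p1: Gödel ¬ of 0.5 = 0 (operand ≠ 0)
  ((((p1 -> p1) -> p1) -> p2) -> ~p1): 0 ≤ 0, so result = 1
  (((((p1 -> p1) -> p1) -> p2) -> ~p1) -> p1): 1 > 0.5, so result = 0.5
  ~p1: Gödel ¬ of 0.5 = 0 (operand ≠ 0)
  ((((((p1 -> p1) -> p1) -> p2) -> ~p1) -> p1) -> ~p1): 0.5 > 0, so result = 0
  (((((((p1 -> p1) -> p1) -> p2) -> ~p1) -> p1) -> ~p1) -> p1): 0 ≤ 0.5, so result = 1
  ((((((((p1 -> p1) -> p1) -> p2) -> ~p1) -> p1) -> ~p1) -> p1) -> p1): 1 > 0.5, so result = 0.5
Checking all 9 assignments confirms none give a value below 0.50.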